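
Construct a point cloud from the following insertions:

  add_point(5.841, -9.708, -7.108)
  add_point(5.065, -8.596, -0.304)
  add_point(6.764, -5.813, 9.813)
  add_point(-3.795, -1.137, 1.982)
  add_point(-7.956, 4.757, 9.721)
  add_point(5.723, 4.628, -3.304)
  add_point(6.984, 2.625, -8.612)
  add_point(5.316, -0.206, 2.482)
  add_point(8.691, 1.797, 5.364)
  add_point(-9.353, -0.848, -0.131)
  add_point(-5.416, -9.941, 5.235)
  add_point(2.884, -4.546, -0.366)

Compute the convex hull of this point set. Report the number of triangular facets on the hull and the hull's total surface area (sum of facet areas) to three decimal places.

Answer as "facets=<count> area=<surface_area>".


facets=14 area=960.614

Hull vertices (9/12): indices [0, 1, 2, 4, 5, 6, 8, 9, 10].

Facet areas (half cross-product norm):
  f1: (p4, p10, p9) → 64.2393
  f2: (p4, p6, p9) → 104.9561
  f3: (p0, p10, p9) → 93.3604
  f4: (p0, p6, p9) → 110.8019
  f5: (p0, p6, p8) → 86.7612
  f6: (p2, p4, p8) → 77.4349
  f7: (p2, p4, p10) → 103.2989
  f8: (p2, p0, p8) → 75.3203
  f9: (p5, p6, p8) → 21.0163
  f10: (p5, p4, p8) → 83.1175
  f11: (p5, p4, p6) → 33.7039
  f12: (p1, p0, p10) → 34.9521
  f13: (p1, p2, p10) → 61.0185
  f14: (p1, p2, p0) → 10.6329
Σ area = 960.614

Euler: V−E+F = 9−21+14 = 2.


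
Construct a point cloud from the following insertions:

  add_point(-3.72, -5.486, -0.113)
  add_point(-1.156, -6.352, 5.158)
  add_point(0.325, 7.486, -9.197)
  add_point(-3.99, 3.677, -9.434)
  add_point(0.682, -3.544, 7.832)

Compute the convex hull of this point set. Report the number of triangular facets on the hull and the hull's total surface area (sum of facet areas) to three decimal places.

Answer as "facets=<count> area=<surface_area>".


5 of the 5 inputs are extreme points: [0, 1, 2, 3, 4].

Facet areas (half cross-product norm):
  f1: (p2, p4, p3) → 55.5352
  f2: (p1, p2, p4) → 42.8677
  f3: (p0, p4, p3) → 53.4900
  f4: (p0, p1, p4) → 9.7248
  f5: (p0, p2, p3) → 34.1965
  f6: (p0, p1, p2) → 41.8423
Σ area = 237.656

Euler characteristic 5−9+6 = 2 ✓

facets=6 area=237.656


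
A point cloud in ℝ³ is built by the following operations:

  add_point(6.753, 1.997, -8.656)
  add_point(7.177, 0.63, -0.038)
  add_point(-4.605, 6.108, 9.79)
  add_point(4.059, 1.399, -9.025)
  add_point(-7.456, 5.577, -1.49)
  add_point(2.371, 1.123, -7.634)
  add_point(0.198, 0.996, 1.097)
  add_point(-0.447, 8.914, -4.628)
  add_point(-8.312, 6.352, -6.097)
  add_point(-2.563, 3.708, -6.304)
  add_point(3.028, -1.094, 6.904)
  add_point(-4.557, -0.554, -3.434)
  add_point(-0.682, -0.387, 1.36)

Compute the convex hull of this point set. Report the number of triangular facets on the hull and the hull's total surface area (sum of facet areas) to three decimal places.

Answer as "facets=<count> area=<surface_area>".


facets=14 area=575.546

Hull vertices (9/13): indices [0, 1, 2, 3, 4, 7, 8, 10, 11].

Area of each hull facet:
  f1: (p2, p7, p8) → 63.4388
  f2: (p2, p7, p1) → 88.1984
  f3: (p0, p7, p1) → 45.6973
  f4: (p4, p2, p8) → 6.0079
  f5: (p10, p2, p1) → 40.4862
  f6: (p11, p10, p2) → 67.9879
  f7: (p11, p4, p2) → 40.2036
  f8: (p11, p4, p8) → 16.7316
  f9: (p3, p0, p1) → 12.0342
  f10: (p3, p10, p1) → 30.2056
  f11: (p3, p11, p10) → 67.0089
  f12: (p3, p11, p8) → 43.3413
  f13: (p3, p7, p8) → 40.8933
  f14: (p3, p0, p7) → 13.3111
Σ area = 575.546

Check V−E+F: 9 − 21 + 14 = 2.


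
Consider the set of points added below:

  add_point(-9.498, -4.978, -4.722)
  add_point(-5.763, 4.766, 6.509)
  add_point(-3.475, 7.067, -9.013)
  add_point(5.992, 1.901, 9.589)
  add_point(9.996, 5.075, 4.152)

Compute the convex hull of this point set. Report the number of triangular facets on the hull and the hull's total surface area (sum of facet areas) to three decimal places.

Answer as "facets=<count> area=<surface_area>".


facets=6 area=573.295

Extreme-point indices: [0, 1, 2, 3, 4] — 5 of 5 on the boundary.

Per-facet area ½‖(b−a)×(c−a)‖:
  f1: (p2, p4, p0) → 133.8545
  f2: (p3, p4, p0) → 82.6973
  f3: (p1, p2, p0) → 98.1695
  f4: (p1, p3, p0) → 92.2999
  f5: (p1, p2, p4) → 120.9235
  f6: (p1, p3, p4) → 45.3500
Σ area = 573.295

Check V−E+F: 5 − 9 + 6 = 2.


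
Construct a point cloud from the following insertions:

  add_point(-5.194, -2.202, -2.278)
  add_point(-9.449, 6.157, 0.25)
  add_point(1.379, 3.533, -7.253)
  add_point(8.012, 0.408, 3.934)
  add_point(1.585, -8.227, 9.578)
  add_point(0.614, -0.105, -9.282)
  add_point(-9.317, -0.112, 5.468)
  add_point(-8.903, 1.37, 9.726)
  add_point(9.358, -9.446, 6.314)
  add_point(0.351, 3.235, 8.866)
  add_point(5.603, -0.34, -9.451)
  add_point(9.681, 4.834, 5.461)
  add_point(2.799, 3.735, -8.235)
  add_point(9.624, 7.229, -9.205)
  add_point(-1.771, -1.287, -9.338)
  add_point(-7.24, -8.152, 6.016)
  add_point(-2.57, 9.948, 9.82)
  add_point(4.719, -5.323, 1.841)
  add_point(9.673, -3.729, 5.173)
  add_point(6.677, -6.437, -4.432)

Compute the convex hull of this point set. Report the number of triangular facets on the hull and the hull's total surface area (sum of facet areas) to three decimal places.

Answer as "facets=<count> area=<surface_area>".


Hull vertices (15/20): indices [0, 1, 4, 6, 7, 8, 10, 11, 12, 13, 14, 15, 16, 18, 19].

Triangle areas on the boundary:
  f1: (p16, p7, p1) → 53.6210
  f2: (p16, p13, p1) → 130.0310
  f3: (p16, p13, p11) → 100.6429
  f4: (p6, p7, p1) → 17.2882
  f5: (p12, p13, p1) → 40.8102
  f6: (p18, p8, p11) → 5.8606
  f7: (p18, p13, p11) → 63.1379
  f8: (p18, p13, p8) → 34.9731
  f9: (p4, p16, p7) → 75.3783
  f10: (p4, p8, p11) → 60.6420
  f11: (p4, p16, p11) → 108.2575
  f12: (p15, p6, p7) → 18.3272
  f13: (p15, p4, p7) → 49.2561
  f14: (p15, p6, p1) → 20.8717
  f15: (p15, p4, p8) → 28.7921
  f16: (p14, p12, p1) → 48.9811
  f17: (p14, p13, p10) → 26.0334
  f18: (p14, p12, p13) → 11.7724
  f19: (p0, p15, p1) → 49.5607
  f20: (p0, p14, p1) → 36.3151
  f21: (p0, p14, p15) → 20.7433
  f22: (p19, p15, p8) → 92.0024
  f23: (p19, p14, p15) → 92.1812
  f24: (p19, p14, p10) → 29.6188
  f25: (p19, p13, p8) → 73.4886
  f26: (p19, p13, p10) → 27.4852
Σ area = 1316.072

Euler characteristic 15−39+26 = 2 ✓

facets=26 area=1316.072


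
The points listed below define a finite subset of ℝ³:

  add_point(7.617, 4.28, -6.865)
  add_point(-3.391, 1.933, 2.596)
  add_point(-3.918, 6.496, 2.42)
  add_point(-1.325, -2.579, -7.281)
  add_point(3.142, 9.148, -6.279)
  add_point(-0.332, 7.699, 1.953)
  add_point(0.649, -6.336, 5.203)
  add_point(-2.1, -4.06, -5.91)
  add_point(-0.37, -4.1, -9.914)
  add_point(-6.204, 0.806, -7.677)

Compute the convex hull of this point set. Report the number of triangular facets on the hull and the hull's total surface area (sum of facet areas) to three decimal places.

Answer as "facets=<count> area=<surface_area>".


Points on the hull: [0, 1, 2, 4, 5, 6, 7, 8, 9] (9 of 10).

Facet areas (half cross-product norm):
  f1: (p8, p6, p0) → 89.9389
  f2: (p7, p6, p9) → 32.3353
  f3: (p7, p8, p9) → 14.4077
  f4: (p7, p8, p6) → 15.9687
  f5: (p4, p2, p9) → 61.8331
  f6: (p4, p8, p9) → 49.7939
  f7: (p4, p8, p0) → 39.5870
  f8: (p1, p6, p9) → 49.1554
  f9: (p1, p2, p9) → 24.5994
  f10: (p1, p2, p6) → 8.7692
  f11: (p5, p6, p0) → 88.1606
  f12: (p5, p2, p6) → 26.4903
  f13: (p5, p4, p0) → 29.2968
  f14: (p5, p4, p2) → 14.7007
Σ area = 545.037

Euler: V−E+F = 9−21+14 = 2.

facets=14 area=545.037


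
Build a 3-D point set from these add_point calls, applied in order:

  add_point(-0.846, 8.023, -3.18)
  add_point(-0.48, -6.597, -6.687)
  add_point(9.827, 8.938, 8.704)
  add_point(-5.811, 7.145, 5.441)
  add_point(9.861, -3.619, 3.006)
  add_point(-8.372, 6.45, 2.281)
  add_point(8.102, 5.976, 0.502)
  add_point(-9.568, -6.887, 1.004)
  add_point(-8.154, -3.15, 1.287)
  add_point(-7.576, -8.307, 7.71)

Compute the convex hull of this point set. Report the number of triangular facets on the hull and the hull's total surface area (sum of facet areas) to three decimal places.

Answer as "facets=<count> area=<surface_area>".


facets=14 area=960.239

Hull vertices (9/10): indices [0, 1, 2, 3, 4, 5, 6, 7, 9].

Per-facet area ½‖(b−a)×(c−a)‖:
  f1: (p9, p2, p4) → 127.6811
  f2: (p9, p1, p7) → 38.9828
  f3: (p9, p1, p4) → 112.8299
  f4: (p5, p1, p7) → 80.0587
  f5: (p5, p0, p1) → 70.9127
  f6: (p5, p9, p7) → 47.8428
  f7: (p6, p2, p4) → 44.6977
  f8: (p6, p0, p2) → 39.2540
  f9: (p6, p1, p4) → 72.5993
  f10: (p6, p0, p1) → 73.6744
  f11: (p3, p9, p2) → 124.0359
  f12: (p3, p5, p9) → 32.1745
  f13: (p3, p0, p2) → 76.1000
  f14: (p3, p5, p0) → 19.3952
Σ area = 960.239

Check V−E+F: 9 − 21 + 14 = 2.


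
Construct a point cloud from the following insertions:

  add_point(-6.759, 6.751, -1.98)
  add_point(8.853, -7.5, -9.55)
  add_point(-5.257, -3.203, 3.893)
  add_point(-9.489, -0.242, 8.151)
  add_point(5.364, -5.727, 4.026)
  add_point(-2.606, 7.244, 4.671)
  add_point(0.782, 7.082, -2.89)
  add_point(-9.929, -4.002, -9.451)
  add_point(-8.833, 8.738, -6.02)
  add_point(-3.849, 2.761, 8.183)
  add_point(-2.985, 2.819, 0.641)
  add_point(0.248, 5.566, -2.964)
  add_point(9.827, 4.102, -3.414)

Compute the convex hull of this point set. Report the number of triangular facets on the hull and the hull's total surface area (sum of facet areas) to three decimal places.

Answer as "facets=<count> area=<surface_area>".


10 of the 13 inputs are extreme points: [1, 2, 3, 4, 5, 6, 7, 8, 9, 12].

Per-facet area ½‖(b−a)×(c−a)‖:
  f1: (p4, p9, p12) → 86.3325
  f2: (p1, p8, p7) → 125.8845
  f3: (p1, p8, p12) → 127.3021
  f4: (p1, p4, p7) → 129.9275
  f5: (p1, p4, p12) → 78.2320
  f6: (p5, p9, p12) → 41.6011
  f7: (p3, p4, p9) → 40.0589
  f8: (p3, p8, p7) → 106.0504
  f9: (p3, p5, p8) → 66.9165
  f10: (p3, p5, p9) → 15.5937
  f11: (p6, p8, p12) → 18.7289
  f12: (p6, p5, p12) → 35.4111
  f13: (p6, p5, p8) → 42.2067
  f14: (p2, p4, p7) → 73.2520
  f15: (p2, p3, p7) → 43.1042
  f16: (p2, p3, p4) → 25.7481
Σ area = 1056.350

Euler characteristic 10−24+16 = 2 ✓

facets=16 area=1056.350


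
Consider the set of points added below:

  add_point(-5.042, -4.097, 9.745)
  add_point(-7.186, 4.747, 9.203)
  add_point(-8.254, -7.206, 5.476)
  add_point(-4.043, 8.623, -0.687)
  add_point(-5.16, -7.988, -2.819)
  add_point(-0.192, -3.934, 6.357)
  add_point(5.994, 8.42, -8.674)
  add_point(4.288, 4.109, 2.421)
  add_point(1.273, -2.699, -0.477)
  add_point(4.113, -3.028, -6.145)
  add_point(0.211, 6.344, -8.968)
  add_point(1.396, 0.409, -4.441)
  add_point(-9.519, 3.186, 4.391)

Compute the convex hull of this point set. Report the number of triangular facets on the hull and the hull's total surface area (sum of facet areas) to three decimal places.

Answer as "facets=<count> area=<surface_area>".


Points on the hull: [0, 1, 2, 3, 4, 5, 6, 7, 9, 10, 12] (11 of 13).

Area of each hull facet:
  f1: (p10, p4, p12) → 105.7642
  f2: (p2, p4, p12) → 46.7459
  f3: (p2, p1, p12) → 29.0387
  f4: (p2, p1, p0) → 26.6484
  f5: (p9, p10, p6) → 32.3487
  f6: (p9, p10, p4) → 57.2696
  f7: (p7, p1, p0) → 59.3545
  f8: (p7, p9, p6) → 58.9210
  f9: (p3, p10, p6) → 28.1609
  f10: (p3, p7, p6) → 56.5689
  f11: (p3, p7, p1) → 54.1217
  f12: (p3, p1, p12) → 25.6820
  f13: (p3, p10, p12) → 35.4788
  f14: (p5, p9, p4) → 59.1047
  f15: (p5, p2, p4) → 38.1241
  f16: (p5, p2, p0) → 18.2735
  f17: (p5, p7, p0) → 23.3908
  f18: (p5, p7, p9) → 54.4677
Σ area = 809.464

Euler characteristic 11−27+18 = 2 ✓

facets=18 area=809.464


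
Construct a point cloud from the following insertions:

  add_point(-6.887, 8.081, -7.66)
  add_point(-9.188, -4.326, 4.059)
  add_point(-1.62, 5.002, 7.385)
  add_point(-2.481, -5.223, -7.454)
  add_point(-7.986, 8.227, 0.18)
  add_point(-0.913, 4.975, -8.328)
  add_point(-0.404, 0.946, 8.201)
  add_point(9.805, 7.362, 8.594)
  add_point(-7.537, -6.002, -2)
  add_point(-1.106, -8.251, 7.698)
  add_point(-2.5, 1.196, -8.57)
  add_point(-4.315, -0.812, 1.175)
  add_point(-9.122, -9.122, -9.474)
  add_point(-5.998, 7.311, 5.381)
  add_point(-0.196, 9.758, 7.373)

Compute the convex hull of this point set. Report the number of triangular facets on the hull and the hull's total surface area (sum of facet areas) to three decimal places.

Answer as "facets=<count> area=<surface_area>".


13 of the 15 inputs are extreme points: [0, 1, 2, 3, 4, 5, 6, 7, 9, 10, 12, 13, 14].

Per-facet area ½‖(b−a)×(c−a)‖:
  f1: (p0, p14, p7) → 75.3972
  f2: (p9, p12, p1) → 67.9664
  f3: (p4, p12, p1) → 94.6385
  f4: (p4, p0, p12) → 68.6835
  f5: (p4, p13, p1) → 34.2239
  f6: (p4, p0, p14) → 34.9499
  f7: (p4, p13, p14) → 15.8323
  f8: (p5, p0, p7) → 64.3756
  f9: (p5, p0, p12) → 55.2793
  f10: (p6, p14, p7) → 44.7343
  f11: (p6, p9, p7) → 44.7605
  f12: (p6, p9, p1) → 42.4282
  f13: (p6, p13, p1) → 47.4236
  f14: (p3, p9, p7) → 147.6080
  f15: (p3, p9, p12) → 60.1520
  f16: (p3, p5, p7) → 103.6058
  f17: (p2, p13, p14) → 13.0388
  f18: (p2, p6, p14) → 6.1172
  f19: (p2, p6, p13) → 8.1204
  f20: (p10, p5, p12) → 4.3501
  f21: (p10, p3, p12) → 23.3333
  f22: (p10, p3, p5) → 5.9511
Σ area = 1062.970

Check V−E+F: 13 − 33 + 22 = 2.

facets=22 area=1062.970


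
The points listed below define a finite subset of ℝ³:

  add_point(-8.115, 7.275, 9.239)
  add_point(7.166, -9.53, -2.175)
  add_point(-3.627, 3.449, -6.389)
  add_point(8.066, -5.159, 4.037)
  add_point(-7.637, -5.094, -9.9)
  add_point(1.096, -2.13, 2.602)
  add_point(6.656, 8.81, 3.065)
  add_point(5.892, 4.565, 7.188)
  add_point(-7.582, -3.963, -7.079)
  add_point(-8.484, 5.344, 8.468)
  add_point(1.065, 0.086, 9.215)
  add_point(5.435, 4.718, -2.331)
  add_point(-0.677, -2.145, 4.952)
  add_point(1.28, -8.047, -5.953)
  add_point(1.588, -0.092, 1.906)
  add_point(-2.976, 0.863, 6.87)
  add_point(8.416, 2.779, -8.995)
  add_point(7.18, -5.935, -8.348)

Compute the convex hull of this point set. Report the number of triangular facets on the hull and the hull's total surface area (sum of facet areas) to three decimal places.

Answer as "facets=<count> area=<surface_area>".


facets=24 area=1066.822

14 of the 18 inputs are extreme points: [0, 1, 2, 3, 4, 6, 7, 8, 9, 10, 12, 13, 16, 17].

Facet areas (half cross-product norm):
  f1: (p2, p4, p16) → 59.8378
  f2: (p8, p4, p9) → 4.7196
  f3: (p8, p4, p1) → 24.7420
  f4: (p17, p1, p16) → 26.1029
  f5: (p17, p4, p16) → 65.6527
  f6: (p0, p4, p9) → 14.4675
  f7: (p0, p2, p4) → 76.5685
  f8: (p10, p0, p9) → 11.1327
  f9: (p10, p0, p7) → 39.7048
  f10: (p3, p1, p16) → 53.6631
  f11: (p3, p10, p1) → 30.2699
  f12: (p3, p10, p7) → 33.4396
  f13: (p13, p4, p1) → 6.2198
  f14: (p13, p17, p1) → 21.1675
  f15: (p13, p17, p4) → 28.7624
  f16: (p12, p8, p1) → 87.5073
  f17: (p12, p10, p1) → 28.5784
  f18: (p12, p8, p9) → 79.5655
  f19: (p12, p10, p9) → 27.6621
  f20: (p6, p3, p16) → 88.0330
  f21: (p6, p3, p7) → 28.1926
  f22: (p6, p2, p16) → 78.9726
  f23: (p6, p0, p7) → 42.8305
  f24: (p6, p0, p2) → 109.0292
Σ area = 1066.822

Euler characteristic 14−36+24 = 2 ✓


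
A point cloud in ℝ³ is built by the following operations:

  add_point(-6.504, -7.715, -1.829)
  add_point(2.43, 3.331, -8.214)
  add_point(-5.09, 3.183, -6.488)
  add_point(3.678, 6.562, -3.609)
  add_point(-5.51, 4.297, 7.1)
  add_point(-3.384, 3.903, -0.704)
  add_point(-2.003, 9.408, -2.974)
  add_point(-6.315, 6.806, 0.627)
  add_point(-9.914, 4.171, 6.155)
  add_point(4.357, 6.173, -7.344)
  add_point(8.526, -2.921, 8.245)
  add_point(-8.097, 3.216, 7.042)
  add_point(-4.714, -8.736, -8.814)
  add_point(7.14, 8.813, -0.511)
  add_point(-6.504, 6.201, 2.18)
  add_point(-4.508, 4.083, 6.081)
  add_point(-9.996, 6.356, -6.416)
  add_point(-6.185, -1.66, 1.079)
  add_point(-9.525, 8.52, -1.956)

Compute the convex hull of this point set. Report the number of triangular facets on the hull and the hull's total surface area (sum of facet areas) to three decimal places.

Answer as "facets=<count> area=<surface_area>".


facets=20 area=1009.462

Extreme-point indices: [0, 1, 4, 6, 8, 9, 10, 11, 12, 13, 16, 18] — 12 of 19 on the boundary.

Area of each hull facet:
  f1: (p9, p6, p16) → 36.3408
  f2: (p0, p12, p10) → 63.7259
  f3: (p0, p12, p16) → 55.0751
  f4: (p0, p8, p16) → 86.2839
  f5: (p18, p6, p16) → 19.0223
  f6: (p18, p8, p16) → 18.6917
  f7: (p4, p18, p8) → 20.5771
  f8: (p1, p12, p10) → 130.2943
  f9: (p1, p9, p10) → 32.7371
  f10: (p1, p12, p16) → 86.9462
  f11: (p1, p9, p16) → 21.8102
  f12: (p13, p9, p10) → 55.2503
  f13: (p13, p9, p6) → 31.1068
  f14: (p13, p4, p10) → 101.3947
  f15: (p13, p18, p6) → 15.2960
  f16: (p13, p4, p18) → 81.0174
  f17: (p11, p0, p10) → 118.7882
  f18: (p11, p0, p8) → 15.6028
  f19: (p11, p4, p10) → 16.9772
  f20: (p11, p4, p8) → 2.5243
Σ area = 1009.462

Euler characteristic 12−30+20 = 2 ✓


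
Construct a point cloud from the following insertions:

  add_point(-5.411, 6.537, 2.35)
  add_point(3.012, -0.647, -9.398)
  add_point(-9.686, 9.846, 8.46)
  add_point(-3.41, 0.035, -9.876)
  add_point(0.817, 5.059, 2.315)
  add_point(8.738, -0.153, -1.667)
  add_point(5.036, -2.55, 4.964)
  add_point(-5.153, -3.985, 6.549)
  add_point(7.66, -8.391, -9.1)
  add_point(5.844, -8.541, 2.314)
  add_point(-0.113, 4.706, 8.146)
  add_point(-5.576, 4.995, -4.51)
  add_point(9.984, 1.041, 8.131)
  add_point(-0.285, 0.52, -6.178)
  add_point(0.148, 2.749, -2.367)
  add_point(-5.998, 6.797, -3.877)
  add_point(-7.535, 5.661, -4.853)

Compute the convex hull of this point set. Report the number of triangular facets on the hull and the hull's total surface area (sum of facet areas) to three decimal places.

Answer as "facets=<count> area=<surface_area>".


Points on the hull: [1, 2, 3, 4, 5, 7, 8, 9, 12, 15, 16] (11 of 17).

Per-facet area ½‖(b−a)×(c−a)‖:
  f1: (p8, p9, p12) → 62.8045
  f2: (p7, p12, p2) → 117.6265
  f3: (p7, p9, p12) → 74.6244
  f4: (p7, p8, p9) → 64.7164
  f5: (p7, p8, p3) → 117.6405
  f6: (p16, p15, p2) → 13.3197
  f7: (p16, p15, p3) → 8.8853
  f8: (p16, p7, p2) → 92.6043
  f9: (p16, p7, p3) → 64.9149
  f10: (p5, p8, p12) → 36.2057
  f11: (p4, p5, p12) → 48.0036
  f12: (p4, p5, p15) → 44.1966
  f13: (p4, p12, p2) → 64.3216
  f14: (p4, p15, p2) → 57.5817
  f15: (p1, p15, p3) → 29.0272
  f16: (p1, p5, p15) → 62.2035
  f17: (p1, p8, p3) → 23.3471
  f18: (p1, p5, p8) → 41.6790
Σ area = 1023.703

Euler: V−E+F = 11−27+18 = 2.

facets=18 area=1023.703


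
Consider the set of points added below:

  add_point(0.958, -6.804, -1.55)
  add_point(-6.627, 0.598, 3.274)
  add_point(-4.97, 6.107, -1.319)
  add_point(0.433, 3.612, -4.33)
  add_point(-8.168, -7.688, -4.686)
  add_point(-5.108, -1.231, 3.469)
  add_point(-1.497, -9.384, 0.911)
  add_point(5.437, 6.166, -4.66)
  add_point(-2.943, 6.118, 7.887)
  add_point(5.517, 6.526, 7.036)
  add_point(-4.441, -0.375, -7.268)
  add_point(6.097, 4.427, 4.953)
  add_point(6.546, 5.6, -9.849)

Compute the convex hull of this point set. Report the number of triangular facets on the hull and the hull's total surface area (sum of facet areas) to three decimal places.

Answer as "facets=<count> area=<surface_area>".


Hull vertices (12/13): indices [0, 1, 2, 4, 5, 6, 7, 8, 9, 10, 11, 12].

Triangle areas on the boundary:
  f1: (p9, p6, p8) → 72.3725
  f2: (p2, p9, p8) → 39.8501
  f3: (p0, p12, p4) → 75.0921
  f4: (p0, p6, p4) → 19.1819
  f5: (p5, p6, p4) → 39.4207
  f6: (p5, p6, p8) → 26.0340
  f7: (p10, p12, p4) → 30.5638
  f8: (p10, p2, p4) → 34.8118
  f9: (p10, p2, p12) → 55.5887
  f10: (p1, p2, p4) → 42.2710
  f11: (p1, p2, p8) → 28.7442
  f12: (p1, p5, p4) → 12.6288
  f13: (p1, p5, p8) → 9.4705
  f14: (p7, p9, p12) → 7.1057
  f15: (p7, p2, p12) → 25.3479
  f16: (p7, p2, p9) → 61.0298
  f17: (p11, p9, p6) → 18.1311
  f18: (p11, p0, p6) → 27.3697
  f19: (p11, p9, p12) → 17.2065
  f20: (p11, p0, p12) → 95.4862
Σ area = 737.707

Check V−E+F: 12 − 30 + 20 = 2.

facets=20 area=737.707


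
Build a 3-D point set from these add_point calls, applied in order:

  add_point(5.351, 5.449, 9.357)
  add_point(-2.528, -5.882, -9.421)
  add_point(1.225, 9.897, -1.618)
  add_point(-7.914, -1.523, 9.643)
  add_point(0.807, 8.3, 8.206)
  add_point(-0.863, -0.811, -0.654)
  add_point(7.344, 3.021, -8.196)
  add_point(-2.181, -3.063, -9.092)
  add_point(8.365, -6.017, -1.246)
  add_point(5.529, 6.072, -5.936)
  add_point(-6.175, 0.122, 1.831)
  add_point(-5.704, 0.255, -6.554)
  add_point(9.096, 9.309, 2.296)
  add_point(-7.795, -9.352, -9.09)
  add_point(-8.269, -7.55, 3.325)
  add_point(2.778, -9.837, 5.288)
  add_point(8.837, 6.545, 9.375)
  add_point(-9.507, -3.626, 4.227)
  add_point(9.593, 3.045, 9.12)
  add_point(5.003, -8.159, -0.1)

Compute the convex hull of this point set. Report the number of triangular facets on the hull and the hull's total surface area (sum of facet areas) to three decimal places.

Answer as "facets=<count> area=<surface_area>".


Extreme-point indices: [0, 1, 2, 3, 4, 6, 7, 8, 9, 11, 12, 13, 14, 15, 16, 17, 18, 19] — 18 of 20 on the boundary.

Triangle areas on the boundary:
  f1: (p3, p15, p18) → 104.1254
  f2: (p3, p2, p17) → 54.4620
  f3: (p8, p15, p18) → 63.6818
  f4: (p8, p13, p1) → 33.4015
  f5: (p4, p3, p2) → 63.6572
  f6: (p14, p13, p17) → 24.7031
  f7: (p14, p13, p15) → 71.4836
  f8: (p14, p3, p17) → 11.3944
  f9: (p14, p3, p15) → 50.0172
  f10: (p11, p2, p17) → 77.4406
  f11: (p11, p13, p17) → 60.6357
  f12: (p6, p8, p1) → 69.8644
  f13: (p19, p13, p15) → 46.7189
  f14: (p19, p8, p15) → 9.1588
  f15: (p19, p8, p13) → 27.3322
  f16: (p16, p3, p18) → 32.4624
  f17: (p7, p6, p1) → 12.4529
  f18: (p7, p6, p11) → 30.4773
  f19: (p7, p13, p1) → 6.9618
  f20: (p7, p11, p13) → 23.0276
  f21: (p9, p11, p2) → 44.0450
  f22: (p9, p6, p11) → 26.6421
  f23: (p0, p4, p3) → 35.9048
  f24: (p0, p16, p3) → 4.9268
  f25: (p0, p16, p4) → 7.7418
  f26: (p12, p9, p6) → 16.7839
  f27: (p12, p16, p18) → 13.0978
  f28: (p12, p9, p2) → 30.2118
  f29: (p12, p8, p18) → 63.6990
  f30: (p12, p6, p8) → 70.1561
  f31: (p12, p4, p2) → 39.9977
  f32: (p12, p16, p4) → 31.0777
Σ area = 1257.743

Euler: V−E+F = 18−48+32 = 2.

facets=32 area=1257.743


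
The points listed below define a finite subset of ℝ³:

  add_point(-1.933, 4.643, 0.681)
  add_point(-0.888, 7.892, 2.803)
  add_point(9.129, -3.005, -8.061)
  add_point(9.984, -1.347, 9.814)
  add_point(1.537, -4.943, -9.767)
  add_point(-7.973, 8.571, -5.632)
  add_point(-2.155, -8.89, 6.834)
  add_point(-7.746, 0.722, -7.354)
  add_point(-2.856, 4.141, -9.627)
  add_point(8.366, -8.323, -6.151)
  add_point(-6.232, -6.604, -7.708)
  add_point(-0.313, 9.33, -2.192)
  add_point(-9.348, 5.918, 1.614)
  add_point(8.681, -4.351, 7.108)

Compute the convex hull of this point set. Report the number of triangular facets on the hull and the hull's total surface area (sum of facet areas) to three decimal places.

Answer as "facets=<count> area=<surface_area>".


Points on the hull: [1, 2, 3, 4, 5, 6, 7, 8, 9, 10, 11, 12, 13] (13 of 14).

Area of each hull facet:
  f1: (p6, p3, p12) → 125.9881
  f2: (p10, p6, p12) → 112.0774
  f3: (p9, p10, p6) → 104.3603
  f4: (p9, p10, p4) → 28.2478
  f5: (p1, p3, p12) → 56.3311
  f6: (p1, p11, p3) → 35.8566
  f7: (p7, p10, p12) → 32.6434
  f8: (p13, p6, p3) → 20.4929
  f9: (p13, p9, p3) → 16.8329
  f10: (p13, p9, p6) → 80.3759
  f11: (p2, p9, p4) → 21.9417
  f12: (p2, p11, p3) → 137.2128
  f13: (p2, p9, p3) → 49.7301
  f14: (p5, p7, p12) → 31.2471
  f15: (p5, p1, p12) → 34.1138
  f16: (p5, p1, p11) → 21.2573
  f17: (p8, p10, p4) → 40.2669
  f18: (p8, p7, p10) → 22.3776
  f19: (p8, p5, p7) → 23.2317
  f20: (p8, p2, p4) → 39.7118
  f21: (p8, p2, p11) → 66.0624
  f22: (p8, p5, p11) → 31.2363
Σ area = 1131.596

Check V−E+F: 13 − 33 + 22 = 2.

facets=22 area=1131.596


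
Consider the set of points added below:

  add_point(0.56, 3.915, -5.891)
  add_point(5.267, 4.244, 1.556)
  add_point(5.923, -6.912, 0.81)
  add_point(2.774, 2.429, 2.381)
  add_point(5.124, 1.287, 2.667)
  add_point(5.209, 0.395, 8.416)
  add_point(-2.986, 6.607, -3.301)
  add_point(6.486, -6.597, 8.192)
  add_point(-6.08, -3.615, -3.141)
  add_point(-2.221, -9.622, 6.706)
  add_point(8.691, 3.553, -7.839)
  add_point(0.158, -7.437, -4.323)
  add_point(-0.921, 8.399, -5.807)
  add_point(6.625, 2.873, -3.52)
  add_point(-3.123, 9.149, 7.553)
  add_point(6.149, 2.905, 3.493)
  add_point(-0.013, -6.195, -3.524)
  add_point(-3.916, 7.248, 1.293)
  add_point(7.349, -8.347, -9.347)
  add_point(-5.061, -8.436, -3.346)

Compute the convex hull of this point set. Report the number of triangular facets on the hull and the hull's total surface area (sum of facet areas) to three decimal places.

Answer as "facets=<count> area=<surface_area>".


facets=22 area=1018.364

Points on the hull: [1, 5, 6, 7, 8, 9, 10, 12, 14, 15, 17, 18, 19] (13 of 20).

Area of each hull facet:
  f1: (p9, p14, p8) → 100.8849
  f2: (p12, p14, p10) → 69.5884
  f3: (p12, p18, p8) → 102.6111
  f4: (p12, p18, p10) → 61.6335
  f5: (p7, p18, p10) → 103.9749
  f6: (p7, p18, p9) → 81.5146
  f7: (p19, p9, p8) → 25.7151
  f8: (p19, p18, p8) → 33.3209
  f9: (p19, p18, p9) → 71.3560
  f10: (p17, p14, p8) → 30.2896
  f11: (p17, p12, p14) → 16.1693
  f12: (p15, p7, p10) → 54.2916
  f13: (p5, p9, p14) → 75.2868
  f14: (p5, p7, p9) → 32.7899
  f15: (p5, p15, p14) → 32.6888
  f16: (p5, p15, p7) → 18.4146
  f17: (p6, p12, p8) → 15.3210
  f18: (p6, p17, p8) → 25.2226
  f19: (p6, p17, p12) → 6.2640
  f20: (p1, p14, p10) → 36.3233
  f21: (p1, p15, p10) → 10.3934
  f22: (p1, p15, p14) → 14.3096
Σ area = 1018.364

Euler characteristic 13−33+22 = 2 ✓


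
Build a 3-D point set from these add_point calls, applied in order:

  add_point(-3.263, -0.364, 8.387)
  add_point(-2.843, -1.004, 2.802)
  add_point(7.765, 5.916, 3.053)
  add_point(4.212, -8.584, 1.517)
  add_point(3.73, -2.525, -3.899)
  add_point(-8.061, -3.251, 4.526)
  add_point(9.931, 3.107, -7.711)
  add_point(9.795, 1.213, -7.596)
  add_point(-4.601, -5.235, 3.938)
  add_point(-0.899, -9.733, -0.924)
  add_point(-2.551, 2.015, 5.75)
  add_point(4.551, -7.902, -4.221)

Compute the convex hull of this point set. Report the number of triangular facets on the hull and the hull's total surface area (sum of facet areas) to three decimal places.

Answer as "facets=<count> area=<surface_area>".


facets=18 area=582.873

Extreme-point indices: [0, 2, 3, 4, 5, 6, 7, 8, 9, 10, 11] — 11 of 12 on the boundary.

Area of each hull facet:
  f1: (p4, p6, p5) → 38.3469
  f2: (p4, p9, p5) → 50.2713
  f3: (p10, p6, p5) → 64.7740
  f4: (p10, p2, p6) → 61.0831
  f5: (p10, p0, p5) → 12.3184
  f6: (p10, p0, p2) → 16.7921
  f7: (p11, p4, p9) → 17.9274
  f8: (p8, p9, p5) → 9.0975
  f9: (p8, p0, p5) → 13.0185
  f10: (p7, p2, p6) → 10.6124
  f11: (p7, p4, p6) → 6.3985
  f12: (p7, p11, p4) → 20.7288
  f13: (p3, p0, p2) → 83.3473
  f14: (p3, p7, p2) → 79.7974
  f15: (p3, p7, p11) → 28.8882
  f16: (p3, p11, p9) → 15.7088
  f17: (p3, p8, p9) → 21.9063
  f18: (p3, p8, p0) → 31.8557
Σ area = 582.873

Euler characteristic 11−27+18 = 2 ✓


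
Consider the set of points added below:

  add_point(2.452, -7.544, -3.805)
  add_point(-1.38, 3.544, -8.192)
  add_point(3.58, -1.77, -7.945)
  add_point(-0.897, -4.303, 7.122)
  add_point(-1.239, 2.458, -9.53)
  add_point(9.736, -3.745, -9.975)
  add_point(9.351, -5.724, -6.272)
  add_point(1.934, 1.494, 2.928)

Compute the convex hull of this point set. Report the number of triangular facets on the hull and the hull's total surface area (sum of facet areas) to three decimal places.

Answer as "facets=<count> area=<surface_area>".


facets=10 area=400.474

Hull vertices (7/8): indices [0, 1, 3, 4, 5, 6, 7].

Facet areas (half cross-product norm):
  f1: (p7, p5, p1) → 77.3831
  f2: (p7, p3, p1) → 38.0984
  f3: (p4, p5, p1) → 9.9608
  f4: (p4, p0, p5) → 57.6662
  f5: (p4, p3, p1) → 13.6406
  f6: (p4, p3, p0) → 71.3254
  f7: (p6, p0, p5) → 13.9305
  f8: (p6, p3, p0) → 39.0278
  f9: (p6, p7, p5) → 26.9083
  f10: (p6, p7, p3) → 52.5328
Σ area = 400.474

Check V−E+F: 7 − 15 + 10 = 2.


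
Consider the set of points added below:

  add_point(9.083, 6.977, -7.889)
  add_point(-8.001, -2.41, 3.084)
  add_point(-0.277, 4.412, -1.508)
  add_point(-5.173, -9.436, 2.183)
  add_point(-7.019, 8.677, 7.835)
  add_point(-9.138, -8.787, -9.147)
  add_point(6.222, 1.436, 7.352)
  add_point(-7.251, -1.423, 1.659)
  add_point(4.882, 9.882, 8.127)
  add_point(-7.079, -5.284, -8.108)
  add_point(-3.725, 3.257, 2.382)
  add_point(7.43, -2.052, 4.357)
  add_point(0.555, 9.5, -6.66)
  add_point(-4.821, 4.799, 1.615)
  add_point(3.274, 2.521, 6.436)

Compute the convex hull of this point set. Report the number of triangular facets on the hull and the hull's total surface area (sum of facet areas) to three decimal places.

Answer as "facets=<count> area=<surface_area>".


Points on the hull: [0, 1, 3, 4, 5, 6, 8, 11, 12] (9 of 15).

Per-facet area ½‖(b−a)×(c−a)‖:
  f1: (p12, p0, p5) → 92.0681
  f2: (p12, p8, p0) → 68.6104
  f3: (p11, p0, p5) → 167.0879
  f4: (p11, p3, p5) → 81.6124
  f5: (p11, p8, p0) → 93.4286
  f6: (p4, p12, p5) → 168.6544
  f7: (p4, p12, p8) → 87.8064
  f8: (p6, p11, p8) → 11.7310
  f9: (p6, p11, p3) → 34.0489
  f10: (p6, p4, p8) → 51.2968
  f11: (p6, p4, p3) → 120.1987
  f12: (p1, p3, p5) → 45.7598
  f13: (p1, p4, p5) → 52.8528
  f14: (p1, p4, p3) → 23.5349
Σ area = 1098.691

Euler characteristic 9−21+14 = 2 ✓

facets=14 area=1098.691


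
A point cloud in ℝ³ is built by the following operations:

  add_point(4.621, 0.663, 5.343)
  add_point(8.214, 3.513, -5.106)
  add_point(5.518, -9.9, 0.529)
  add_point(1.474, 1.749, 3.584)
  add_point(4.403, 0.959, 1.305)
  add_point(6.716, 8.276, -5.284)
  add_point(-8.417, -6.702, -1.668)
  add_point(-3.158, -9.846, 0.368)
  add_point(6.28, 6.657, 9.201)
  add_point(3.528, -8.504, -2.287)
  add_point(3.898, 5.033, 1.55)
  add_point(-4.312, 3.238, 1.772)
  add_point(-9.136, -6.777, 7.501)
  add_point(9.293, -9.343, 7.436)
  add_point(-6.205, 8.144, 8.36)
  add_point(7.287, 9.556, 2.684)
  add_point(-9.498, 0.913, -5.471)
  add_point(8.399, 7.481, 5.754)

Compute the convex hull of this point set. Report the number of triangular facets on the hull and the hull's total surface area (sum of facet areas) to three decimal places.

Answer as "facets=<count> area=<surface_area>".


Points on the hull: [1, 2, 5, 6, 7, 8, 9, 12, 13, 14, 15, 16, 17] (13 of 18).

Facet areas (half cross-product norm):
  f1: (p12, p8, p13) → 144.4841
  f2: (p17, p8, p13) → 33.8099
  f3: (p17, p8, p15) → 6.2547
  f4: (p17, p1, p13) → 94.8664
  f5: (p7, p12, p13) → 69.2909
  f6: (p14, p12, p16) → 102.7948
  f7: (p14, p12, p8) → 95.6631
  f8: (p14, p8, p15) → 45.3652
  f9: (p5, p1, p16) → 44.1615
  f10: (p5, p14, p16) → 131.1113
  f11: (p5, p14, p15) → 56.7415
  f12: (p5, p17, p15) → 10.9094
  f13: (p5, p17, p1) → 27.6556
  f14: (p6, p12, p16) → 35.4477
  f15: (p6, p7, p12) → 28.7130
  f16: (p9, p6, p7) → 19.8766
  f17: (p9, p1, p16) → 103.7654
  f18: (p9, p6, p16) → 50.4529
  f19: (p2, p7, p13) → 29.7663
  f20: (p2, p9, p7) → 13.4672
  f21: (p2, p1, p13) → 57.4015
  f22: (p2, p9, p1) → 23.3210
Σ area = 1225.320

Check V−E+F: 13 − 33 + 22 = 2.

facets=22 area=1225.320


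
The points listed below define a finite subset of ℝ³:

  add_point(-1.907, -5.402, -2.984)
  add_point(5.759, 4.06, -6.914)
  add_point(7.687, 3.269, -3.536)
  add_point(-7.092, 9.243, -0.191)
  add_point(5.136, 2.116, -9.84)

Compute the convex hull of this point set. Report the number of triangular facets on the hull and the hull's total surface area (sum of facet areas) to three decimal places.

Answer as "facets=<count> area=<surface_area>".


5 of the 5 inputs are extreme points: [0, 1, 2, 3, 4].

Facet areas (half cross-product norm):
  f1: (p0, p2, p3) → 94.8853
  f2: (p4, p0, p3) → 93.7959
  f3: (p4, p0, p2) → 41.8641
  f4: (p1, p2, p3) → 30.4094
  f5: (p1, p4, p3) → 25.2325
  f6: (p1, p4, p2) → 5.2290
Σ area = 291.416

Euler characteristic 5−9+6 = 2 ✓

facets=6 area=291.416


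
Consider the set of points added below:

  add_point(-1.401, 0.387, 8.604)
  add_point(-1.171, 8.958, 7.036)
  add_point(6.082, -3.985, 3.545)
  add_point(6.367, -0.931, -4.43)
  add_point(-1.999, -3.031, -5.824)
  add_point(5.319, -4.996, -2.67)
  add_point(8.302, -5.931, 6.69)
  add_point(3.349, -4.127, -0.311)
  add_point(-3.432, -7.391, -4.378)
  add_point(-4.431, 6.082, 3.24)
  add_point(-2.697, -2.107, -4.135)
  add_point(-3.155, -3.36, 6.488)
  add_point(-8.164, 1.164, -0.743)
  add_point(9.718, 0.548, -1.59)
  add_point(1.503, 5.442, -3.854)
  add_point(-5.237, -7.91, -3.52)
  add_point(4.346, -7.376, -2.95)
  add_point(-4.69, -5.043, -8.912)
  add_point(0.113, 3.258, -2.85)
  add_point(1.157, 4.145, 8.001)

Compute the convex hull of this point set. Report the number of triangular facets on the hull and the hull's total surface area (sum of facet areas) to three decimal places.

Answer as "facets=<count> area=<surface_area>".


Hull vertices (14/20): indices [0, 1, 3, 6, 8, 9, 11, 12, 13, 14, 15, 16, 17, 19].

Per-facet area ½‖(b−a)×(c−a)‖:
  f1: (p1, p0, p12) → 49.4162
  f2: (p17, p15, p12) → 30.0754
  f3: (p11, p15, p12) → 45.7696
  f4: (p11, p0, p12) → 22.7042
  f5: (p19, p1, p0) → 10.7128
  f6: (p8, p17, p15) → 5.2403
  f7: (p14, p17, p12) → 57.4340
  f8: (p14, p1, p13) → 57.2822
  f9: (p6, p11, p0) → 26.7373
  f10: (p6, p19, p0) → 26.8858
  f11: (p6, p1, p13) → 84.6035
  f12: (p6, p19, p1) → 10.9031
  f13: (p6, p11, p15) → 65.3174
  f14: (p3, p14, p13) → 18.4420
  f15: (p3, p14, p17) → 49.1528
  f16: (p9, p1, p12) → 4.5138
  f17: (p9, p14, p12) → 33.7430
  f18: (p9, p14, p1) → 26.3341
  f19: (p16, p8, p15) → 5.0554
  f20: (p16, p6, p15) → 45.4944
  f21: (p16, p8, p17) → 19.1448
  f22: (p16, p3, p17) → 38.1848
  f23: (p16, p6, p13) → 45.4104
  f24: (p16, p3, p13) → 14.8382
Σ area = 793.395

Euler: V−E+F = 14−36+24 = 2.

facets=24 area=793.395


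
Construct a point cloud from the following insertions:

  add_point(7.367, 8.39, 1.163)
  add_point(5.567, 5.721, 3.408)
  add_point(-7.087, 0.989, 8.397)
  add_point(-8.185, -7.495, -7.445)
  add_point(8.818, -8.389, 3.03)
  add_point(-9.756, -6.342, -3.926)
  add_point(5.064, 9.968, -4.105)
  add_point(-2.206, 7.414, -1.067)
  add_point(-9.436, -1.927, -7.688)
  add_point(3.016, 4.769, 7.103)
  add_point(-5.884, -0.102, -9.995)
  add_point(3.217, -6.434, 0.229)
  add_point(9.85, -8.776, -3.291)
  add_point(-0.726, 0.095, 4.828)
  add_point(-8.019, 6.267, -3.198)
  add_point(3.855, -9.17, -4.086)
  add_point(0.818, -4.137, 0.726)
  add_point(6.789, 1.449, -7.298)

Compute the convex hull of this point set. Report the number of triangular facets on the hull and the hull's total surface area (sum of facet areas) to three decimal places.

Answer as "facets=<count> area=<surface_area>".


Extreme-point indices: [0, 2, 3, 4, 5, 6, 7, 8, 9, 10, 12, 14, 15, 17] — 14 of 18 on the boundary.

Triangle areas on the boundary:
  f1: (p14, p2, p5) → 76.3700
  f2: (p10, p14, p6) → 64.8966
  f3: (p4, p2, p5) → 132.3854
  f4: (p7, p14, p6) → 17.4722
  f5: (p7, p14, p2) → 38.3726
  f6: (p3, p10, p12) → 74.8516
  f7: (p17, p10, p12) → 72.4475
  f8: (p17, p10, p6) → 60.4171
  f9: (p8, p14, p5) → 25.6142
  f10: (p8, p10, p14) → 21.2536
  f11: (p8, p3, p5) → 10.8538
  f12: (p8, p3, p10) → 12.7919
  f13: (p9, p4, p2) → 80.8806
  f14: (p9, p7, p2) → 52.1704
  f15: (p15, p4, p12) → 19.4360
  f16: (p15, p3, p12) → 9.1827
  f17: (p15, p4, p5) → 51.3417
  f18: (p15, p3, p5) → 24.9604
  f19: (p0, p7, p6) → 24.6363
  f20: (p0, p9, p7) → 37.2449
  f21: (p0, p9, p4) → 61.3118
  f22: (p0, p17, p12) → 59.9252
  f23: (p0, p17, p6) → 27.6020
  f24: (p0, p4, p12) → 54.3286
Σ area = 1110.747

Euler: V−E+F = 14−36+24 = 2.

facets=24 area=1110.747


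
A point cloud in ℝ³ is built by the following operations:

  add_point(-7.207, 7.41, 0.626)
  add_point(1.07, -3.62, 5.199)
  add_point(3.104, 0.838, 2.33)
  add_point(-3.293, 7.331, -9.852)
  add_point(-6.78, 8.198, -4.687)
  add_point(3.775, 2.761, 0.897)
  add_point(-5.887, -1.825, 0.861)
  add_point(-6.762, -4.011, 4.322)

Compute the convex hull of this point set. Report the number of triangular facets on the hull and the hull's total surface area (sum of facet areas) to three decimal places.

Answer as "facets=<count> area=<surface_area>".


facets=12 area=367.865

Points on the hull: [0, 1, 2, 3, 4, 5, 6, 7] (8 of 8).

Triangle areas on the boundary:
  f1: (p1, p7, p0) → 47.3793
  f2: (p1, p3, p5) → 48.0474
  f3: (p4, p5, p0) → 32.1353
  f4: (p4, p3, p5) → 40.7871
  f5: (p4, p7, p0) → 29.0686
  f6: (p2, p5, p0) → 14.8206
  f7: (p2, p1, p0) → 34.4218
  f8: (p2, p1, p5) → 0.8039
  f9: (p6, p4, p7) → 13.1065
  f10: (p6, p4, p3) → 35.1538
  f11: (p6, p1, p7) → 16.3491
  f12: (p6, p1, p3) → 55.7918
Σ area = 367.865

Euler characteristic 8−18+12 = 2 ✓


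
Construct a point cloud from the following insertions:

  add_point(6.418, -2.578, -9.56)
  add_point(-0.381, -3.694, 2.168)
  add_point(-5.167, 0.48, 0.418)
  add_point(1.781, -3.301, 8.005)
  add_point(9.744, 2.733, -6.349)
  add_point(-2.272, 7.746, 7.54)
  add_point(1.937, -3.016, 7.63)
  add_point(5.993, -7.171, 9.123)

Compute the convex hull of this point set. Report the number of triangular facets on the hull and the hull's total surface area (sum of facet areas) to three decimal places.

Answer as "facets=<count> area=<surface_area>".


7 of the 8 inputs are extreme points: [0, 1, 2, 3, 4, 5, 7].

Triangle areas on the boundary:
  f1: (p5, p4, p2) → 87.2392
  f2: (p5, p7, p4) → 144.1991
  f3: (p0, p4, p2) → 54.6785
  f4: (p0, p7, p4) → 65.5596
  f5: (p3, p7, p2) → 18.2827
  f6: (p3, p5, p2) → 53.0662
  f7: (p3, p5, p7) → 16.3504
  f8: (p1, p7, p2) → 16.7004
  f9: (p1, p0, p2) → 44.6483
  f10: (p1, p0, p7) → 65.0576
Σ area = 565.782

Euler characteristic 7−15+10 = 2 ✓

facets=10 area=565.782


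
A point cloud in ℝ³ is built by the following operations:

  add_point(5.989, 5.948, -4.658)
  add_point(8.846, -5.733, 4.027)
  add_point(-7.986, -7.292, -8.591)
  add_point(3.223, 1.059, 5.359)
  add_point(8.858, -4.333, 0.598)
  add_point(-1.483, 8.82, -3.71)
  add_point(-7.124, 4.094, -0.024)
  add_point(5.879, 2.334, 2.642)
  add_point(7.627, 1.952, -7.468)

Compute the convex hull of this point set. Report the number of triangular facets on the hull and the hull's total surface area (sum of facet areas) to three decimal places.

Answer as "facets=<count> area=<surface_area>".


facets=14 area=667.119

Extreme-point indices: [0, 1, 2, 3, 4, 5, 6, 7, 8] — 9 of 9 on the boundary.

Per-facet area ½‖(b−a)×(c−a)‖:
  f1: (p8, p4, p2) → 92.4214
  f2: (p8, p5, p2) → 102.6263
  f3: (p1, p4, p2) → 33.2892
  f4: (p1, p3, p2) → 87.8383
  f5: (p6, p5, p2) → 57.1627
  f6: (p6, p3, p2) → 85.4093
  f7: (p6, p3, p5) → 48.1007
  f8: (p0, p8, p5) → 16.0398
  f9: (p0, p8, p4) → 26.4391
  f10: (p0, p1, p4) → 14.9441
  f11: (p7, p3, p5) → 23.2305
  f12: (p7, p0, p5) → 32.8069
  f13: (p7, p1, p3) → 17.1714
  f14: (p7, p0, p1) → 29.6395
Σ area = 667.119

Check V−E+F: 9 − 21 + 14 = 2.


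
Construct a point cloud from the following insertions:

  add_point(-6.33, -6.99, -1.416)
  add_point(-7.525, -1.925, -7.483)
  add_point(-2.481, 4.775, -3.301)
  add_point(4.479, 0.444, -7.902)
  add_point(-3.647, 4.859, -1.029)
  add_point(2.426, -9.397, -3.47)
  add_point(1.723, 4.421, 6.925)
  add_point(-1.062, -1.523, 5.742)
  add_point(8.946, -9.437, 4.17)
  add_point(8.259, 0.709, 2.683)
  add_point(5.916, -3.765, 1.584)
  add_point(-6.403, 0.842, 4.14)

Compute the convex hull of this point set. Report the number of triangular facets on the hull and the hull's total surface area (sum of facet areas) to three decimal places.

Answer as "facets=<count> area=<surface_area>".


11 of the 12 inputs are extreme points: [0, 1, 2, 3, 4, 5, 6, 7, 8, 9, 11].

Triangle areas on the boundary:
  f1: (p5, p3, p1) → 62.4698
  f2: (p5, p3, p8) → 54.1784
  f3: (p5, p0, p1) → 36.8584
  f4: (p5, p0, p8) → 41.9010
  f5: (p2, p3, p1) → 43.5534
  f6: (p9, p6, p8) → 40.5692
  f7: (p9, p3, p8) → 57.2411
  f8: (p9, p2, p6) → 47.1776
  f9: (p9, p2, p3) → 51.5162
  f10: (p7, p6, p8) → 41.5627
  f11: (p7, p0, p8) → 67.0635
  f12: (p4, p2, p1) → 11.7882
  f13: (p4, p2, p6) → 10.7697
  f14: (p11, p7, p0) → 28.6476
  f15: (p11, p0, p1) → 38.2593
  f16: (p11, p4, p1) → 35.9203
  f17: (p11, p7, p6) → 20.1537
  f18: (p11, p4, p6) → 31.0973
Σ area = 720.727

Euler characteristic 11−27+18 = 2 ✓

facets=18 area=720.727
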